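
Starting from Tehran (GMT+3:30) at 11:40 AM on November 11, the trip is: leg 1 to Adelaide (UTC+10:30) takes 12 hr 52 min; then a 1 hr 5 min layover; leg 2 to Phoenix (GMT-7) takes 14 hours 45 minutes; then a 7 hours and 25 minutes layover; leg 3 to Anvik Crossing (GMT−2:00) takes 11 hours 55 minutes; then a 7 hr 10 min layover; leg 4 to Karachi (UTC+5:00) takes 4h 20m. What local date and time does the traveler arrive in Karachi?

Convert departure to UTC: 11:40 AM − 3:30 = 8:10 AM UTC on Nov 11.
Add 12 hours and 52 minutes leg 1 → 9:02 PM UTC.
Add 1 hour and 5 minutes layover in Adelaide → 10:07 PM UTC.
Add 14 hours and 45 minutes leg 2 → 12:52 PM UTC (Nov 12).
Add 7 hours and 25 minutes layover in Phoenix → 8:17 PM UTC.
Add 11 hours and 55 minutes leg 3 → 8:12 AM UTC (Nov 13).
Add 7 hours and 10 minutes layover in Anvik Crossing → 3:22 PM UTC.
Add 4 hours and 20 minutes leg 4 → 7:42 PM UTC.
Karachi is UTC+5:00, so local arrival = 7:42 PM + 5:00 = 12:42 AM on Nov 14.

12:42 AM on November 14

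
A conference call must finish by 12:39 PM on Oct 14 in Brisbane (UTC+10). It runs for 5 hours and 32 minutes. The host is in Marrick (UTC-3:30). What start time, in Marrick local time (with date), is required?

Target end time in UTC: 12:39 PM − 10:00 = 2:39 AM on Oct 14.
Subtract 5 hours and 32 minutes → start 9:07 PM UTC on Oct 13.
Marrick is UTC−3:30: 9:07 PM − 3:30 = 5:37 PM on Oct 13.

5:37 PM on Oct 13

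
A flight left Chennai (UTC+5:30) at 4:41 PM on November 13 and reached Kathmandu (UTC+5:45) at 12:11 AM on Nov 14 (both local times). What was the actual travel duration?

7 hours 15 minutes

Departure in UTC: 4:41 PM − 5:30 = 11:11 AM on Nov 13.
Arrival in UTC: 12:11 AM − 5:45 = 6:26 PM on Nov 13.
Elapsed = 6:26 PM − 11:11 AM = 7 hours 15 minutes.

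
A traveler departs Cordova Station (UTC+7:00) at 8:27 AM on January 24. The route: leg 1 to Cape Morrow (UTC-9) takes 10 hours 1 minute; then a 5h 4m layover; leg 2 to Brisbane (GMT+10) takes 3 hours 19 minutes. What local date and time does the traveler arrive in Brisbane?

5:51 AM on January 25

Convert departure to UTC: 8:27 AM − 7:00 = 1:27 AM UTC on Jan 24.
Add 10 hours and 1 minute leg 1 → 11:28 AM UTC.
Add 5 hours and 4 minutes layover in Cape Morrow → 4:32 PM UTC.
Add 3 hours 19 minutes leg 2 → 7:51 PM UTC.
Brisbane is UTC+10:00, so local arrival = 7:51 PM + 10:00 = 5:51 AM on Jan 25.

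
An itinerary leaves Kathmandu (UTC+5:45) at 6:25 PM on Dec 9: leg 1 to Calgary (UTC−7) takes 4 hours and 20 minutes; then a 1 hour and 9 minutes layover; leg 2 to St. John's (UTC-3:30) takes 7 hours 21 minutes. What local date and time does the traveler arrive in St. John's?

10:00 PM on December 9

Convert departure to UTC: 6:25 PM − 5:45 = 12:40 PM UTC on Dec 9.
Add 4 hours 20 minutes leg 1 → 5:00 PM UTC.
Add 1 hour 9 minutes layover in Calgary → 6:09 PM UTC.
Add 7 hours 21 minutes leg 2 → 1:30 AM UTC (Dec 10).
St. John's is UTC−3:30, so local arrival = 1:30 AM − 3:30 = 10:00 PM on Dec 9.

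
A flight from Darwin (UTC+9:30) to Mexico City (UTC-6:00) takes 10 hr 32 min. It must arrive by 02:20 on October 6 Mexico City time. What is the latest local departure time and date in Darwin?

Target arrival in UTC: 02:20 + 6:00 = 08:20 on Oct 6.
Subtract 10 hours and 32 minutes → departure 21:48 UTC on Oct 5.
Darwin is UTC+9:30: 21:48 + 9:30 = 07:18 on Oct 6.

07:18 on Oct 6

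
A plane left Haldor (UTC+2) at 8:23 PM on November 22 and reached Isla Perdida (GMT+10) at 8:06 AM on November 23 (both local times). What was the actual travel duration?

Departure in UTC: 8:23 PM − 2:00 = 6:23 PM on Nov 22.
Arrival in UTC: 8:06 AM − 10:00 = 10:06 PM on Nov 22.
Elapsed = 10:06 PM − 6:23 PM = 3 hours 43 minutes.

3 hours 43 minutes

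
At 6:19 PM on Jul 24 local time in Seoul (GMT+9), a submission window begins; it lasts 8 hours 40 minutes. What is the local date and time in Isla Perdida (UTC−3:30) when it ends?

2:29 PM on July 24

Convert start to UTC: 6:19 PM − 9:00 = 9:19 AM UTC on Jul 24.
Add 8 hours and 40 minutes duration → 5:59 PM UTC.
Isla Perdida is UTC−3:30, so local end time = 5:59 PM − 3:30 = 2:29 PM on Jul 24.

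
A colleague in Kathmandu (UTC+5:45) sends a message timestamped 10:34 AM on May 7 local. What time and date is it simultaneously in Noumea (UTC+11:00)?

3:49 PM on May 7

In UTC: 10:34 AM − 5:45 = 4:49 AM on May 7.
Noumea is UTC+11:00: 4:49 AM + 11:00 = 3:49 PM on May 7.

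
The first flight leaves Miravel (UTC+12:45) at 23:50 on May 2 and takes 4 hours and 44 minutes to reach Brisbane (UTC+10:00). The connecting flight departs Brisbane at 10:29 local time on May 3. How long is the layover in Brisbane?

8 hours 40 minutes

Convert departure to UTC: 23:50 − 12:45 = 11:05 UTC on May 2.
Add 4 hours and 44 minutes flight time → 15:49 UTC.
Brisbane is UTC+10:00, so local arrival = 15:49 + 10:00 = 01:49 on May 3.
Layover = 10:29 − 01:49 = 8 hours 40 minutes.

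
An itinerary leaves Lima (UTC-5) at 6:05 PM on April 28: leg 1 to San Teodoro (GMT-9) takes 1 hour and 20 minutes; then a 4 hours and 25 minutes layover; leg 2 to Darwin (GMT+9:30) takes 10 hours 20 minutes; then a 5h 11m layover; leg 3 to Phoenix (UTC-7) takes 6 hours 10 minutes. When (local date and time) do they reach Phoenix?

7:31 PM on April 29

Convert departure to UTC: 6:05 PM + 5:00 = 11:05 PM UTC on Apr 28.
Add 1 hour 20 minutes leg 1 → 12:25 AM UTC (Apr 29).
Add 4 hours and 25 minutes layover in San Teodoro → 4:50 AM UTC.
Add 10 hours and 20 minutes leg 2 → 3:10 PM UTC.
Add 5 hours and 11 minutes layover in Darwin → 8:21 PM UTC.
Add 6 hours and 10 minutes leg 3 → 2:31 AM UTC (Apr 30).
Phoenix is UTC−7:00, so local arrival = 2:31 AM − 7:00 = 7:31 PM on Apr 29.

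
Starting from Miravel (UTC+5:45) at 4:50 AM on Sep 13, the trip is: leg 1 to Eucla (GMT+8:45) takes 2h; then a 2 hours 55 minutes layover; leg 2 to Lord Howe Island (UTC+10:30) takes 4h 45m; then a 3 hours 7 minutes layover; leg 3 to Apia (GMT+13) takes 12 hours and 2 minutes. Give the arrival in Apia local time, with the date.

Convert departure to UTC: 4:50 AM − 5:45 = 11:05 PM UTC on Sep 12.
Add 2 hours leg 1 → 1:05 AM UTC (Sep 13).
Add 2 hours 55 minutes layover in Eucla → 4:00 AM UTC.
Add 4 hours 45 minutes leg 2 → 8:45 AM UTC.
Add 3 hours and 7 minutes layover in Lord Howe Island → 11:52 AM UTC.
Add 12 hours 2 minutes leg 3 → 11:54 PM UTC.
Apia is UTC+13:00, so local arrival = 11:54 PM + 13:00 = 12:54 PM on Sep 14.

12:54 PM on September 14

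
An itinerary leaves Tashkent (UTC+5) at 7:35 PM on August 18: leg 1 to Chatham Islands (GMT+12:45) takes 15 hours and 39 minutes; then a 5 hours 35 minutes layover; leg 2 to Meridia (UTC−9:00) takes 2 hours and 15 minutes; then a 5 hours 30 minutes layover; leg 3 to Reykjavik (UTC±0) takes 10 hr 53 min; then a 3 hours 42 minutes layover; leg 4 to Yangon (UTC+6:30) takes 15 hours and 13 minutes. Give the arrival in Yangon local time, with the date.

Convert departure to UTC: 7:35 PM − 5:00 = 2:35 PM UTC on Aug 18.
Add 15 hours 39 minutes leg 1 → 6:14 AM UTC (Aug 19).
Add 5 hours and 35 minutes layover in Chatham Islands → 11:49 AM UTC.
Add 2 hours 15 minutes leg 2 → 2:04 PM UTC.
Add 5 hours and 30 minutes layover in Meridia → 7:34 PM UTC.
Add 10 hours 53 minutes leg 3 → 6:27 AM UTC (Aug 20).
Add 3 hours 42 minutes layover in Reykjavik → 10:09 AM UTC.
Add 15 hours 13 minutes leg 4 → 1:22 AM UTC (Aug 21).
Yangon is UTC+6:30, so local arrival = 1:22 AM + 6:30 = 7:52 AM on Aug 21.

7:52 AM on August 21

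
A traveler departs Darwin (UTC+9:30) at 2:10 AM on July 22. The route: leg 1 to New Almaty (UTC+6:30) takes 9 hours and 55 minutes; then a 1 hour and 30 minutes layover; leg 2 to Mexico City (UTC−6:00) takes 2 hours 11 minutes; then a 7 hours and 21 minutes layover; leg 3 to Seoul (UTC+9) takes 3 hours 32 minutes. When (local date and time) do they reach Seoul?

2:09 AM on Jul 23

Convert departure to UTC: 2:10 AM − 9:30 = 4:40 PM UTC on Jul 21.
Add 9 hours 55 minutes leg 1 → 2:35 AM UTC (Jul 22).
Add 1 hour 30 minutes layover in New Almaty → 4:05 AM UTC.
Add 2 hours 11 minutes leg 2 → 6:16 AM UTC.
Add 7 hours and 21 minutes layover in Mexico City → 1:37 PM UTC.
Add 3 hours and 32 minutes leg 3 → 5:09 PM UTC.
Seoul is UTC+9:00, so local arrival = 5:09 PM + 9:00 = 2:09 AM on Jul 23.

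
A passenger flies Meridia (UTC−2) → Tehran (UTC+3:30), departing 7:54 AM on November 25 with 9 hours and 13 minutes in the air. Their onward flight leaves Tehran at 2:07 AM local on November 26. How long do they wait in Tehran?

Convert departure to UTC: 7:54 AM + 2:00 = 9:54 AM UTC on Nov 25.
Add 9 hours and 13 minutes flight time → 7:07 PM UTC.
Tehran is UTC+3:30, so local arrival = 7:07 PM + 3:30 = 10:37 PM on Nov 25.
Layover = 2:07 AM − 10:37 PM (+1 day) = 3 hours 30 minutes.

3 hours 30 minutes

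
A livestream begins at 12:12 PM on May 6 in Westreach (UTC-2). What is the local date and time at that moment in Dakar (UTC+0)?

Dakar is 2:00 ahead of Westreach.
Shift by the zone difference: 12:12 PM + 2:00 = 2:12 PM on May 6 in Dakar.

2:12 PM on May 6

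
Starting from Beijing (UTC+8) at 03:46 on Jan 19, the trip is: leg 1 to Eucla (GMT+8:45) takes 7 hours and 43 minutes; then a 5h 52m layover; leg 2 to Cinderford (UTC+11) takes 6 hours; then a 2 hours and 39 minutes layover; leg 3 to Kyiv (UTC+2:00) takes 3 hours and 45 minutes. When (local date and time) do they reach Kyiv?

23:45 on Jan 19

Convert departure to UTC: 03:46 − 8:00 = 19:46 UTC on Jan 18.
Add 7 hours and 43 minutes leg 1 → 03:29 UTC (Jan 19).
Add 5 hours and 52 minutes layover in Eucla → 09:21 UTC.
Add 6 hours leg 2 → 15:21 UTC.
Add 2 hours 39 minutes layover in Cinderford → 18:00 UTC.
Add 3 hours and 45 minutes leg 3 → 21:45 UTC.
Kyiv is UTC+2:00, so local arrival = 21:45 + 2:00 = 23:45 on Jan 19.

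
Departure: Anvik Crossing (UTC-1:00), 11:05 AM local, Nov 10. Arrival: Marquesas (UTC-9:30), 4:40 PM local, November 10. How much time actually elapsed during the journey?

Departure in UTC: 11:05 AM + 1:00 = 12:05 PM on Nov 10.
Arrival in UTC: 4:40 PM + 9:30 = 2:10 AM on Nov 11.
Elapsed = 2:10 AM − 12:05 PM (+1 day) = 14 hours 5 minutes.

14 hours 5 minutes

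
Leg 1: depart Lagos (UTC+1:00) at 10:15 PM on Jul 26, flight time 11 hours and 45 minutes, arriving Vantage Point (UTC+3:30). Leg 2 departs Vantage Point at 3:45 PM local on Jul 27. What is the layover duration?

Convert departure to UTC: 10:15 PM − 1:00 = 9:15 PM UTC on Jul 26.
Add 11 hours 45 minutes flight time → 9:00 AM UTC (Jul 27).
Vantage Point is UTC+3:30, so local arrival = 9:00 AM + 3:30 = 12:30 PM on Jul 27.
Layover = 3:45 PM − 12:30 PM = 3 hours 15 minutes.

3 hours 15 minutes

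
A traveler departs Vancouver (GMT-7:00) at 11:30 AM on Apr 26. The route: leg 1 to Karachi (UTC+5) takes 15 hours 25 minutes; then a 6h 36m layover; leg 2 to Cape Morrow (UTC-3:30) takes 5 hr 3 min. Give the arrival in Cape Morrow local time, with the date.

6:04 PM on April 27

Convert departure to UTC: 11:30 AM + 7:00 = 6:30 PM UTC on Apr 26.
Add 15 hours and 25 minutes leg 1 → 9:55 AM UTC (Apr 27).
Add 6 hours 36 minutes layover in Karachi → 4:31 PM UTC.
Add 5 hours and 3 minutes leg 2 → 9:34 PM UTC.
Cape Morrow is UTC−3:30, so local arrival = 9:34 PM − 3:30 = 6:04 PM on Apr 27.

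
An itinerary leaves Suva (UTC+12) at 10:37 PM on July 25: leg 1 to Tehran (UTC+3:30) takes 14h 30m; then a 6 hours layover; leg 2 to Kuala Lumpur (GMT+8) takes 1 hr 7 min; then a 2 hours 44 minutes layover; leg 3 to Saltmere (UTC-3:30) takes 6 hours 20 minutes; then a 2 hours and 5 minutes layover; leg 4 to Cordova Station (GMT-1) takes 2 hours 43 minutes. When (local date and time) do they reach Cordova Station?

Convert departure to UTC: 10:37 PM − 12:00 = 10:37 AM UTC on Jul 25.
Add 14 hours and 30 minutes leg 1 → 1:07 AM UTC (Jul 26).
Add 6 hours layover in Tehran → 7:07 AM UTC.
Add 1 hour and 7 minutes leg 2 → 8:14 AM UTC.
Add 2 hours 44 minutes layover in Kuala Lumpur → 10:58 AM UTC.
Add 6 hours and 20 minutes leg 3 → 5:18 PM UTC.
Add 2 hours 5 minutes layover in Saltmere → 7:23 PM UTC.
Add 2 hours and 43 minutes leg 4 → 10:06 PM UTC.
Cordova Station is UTC−1:00, so local arrival = 10:06 PM − 1:00 = 9:06 PM on Jul 26.

9:06 PM on Jul 26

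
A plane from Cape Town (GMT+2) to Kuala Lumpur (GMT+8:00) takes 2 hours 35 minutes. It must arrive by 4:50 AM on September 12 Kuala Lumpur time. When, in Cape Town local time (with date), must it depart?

8:15 PM on Sep 11

Target arrival in UTC: 4:50 AM − 8:00 = 8:50 PM on Sep 11.
Subtract 2 hours 35 minutes → departure 6:15 PM UTC on Sep 11.
Cape Town is UTC+2:00: 6:15 PM + 2:00 = 8:15 PM on Sep 11.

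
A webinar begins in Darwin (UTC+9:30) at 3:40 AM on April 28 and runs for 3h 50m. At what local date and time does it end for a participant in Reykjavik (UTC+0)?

10:00 PM on April 27

Convert start to UTC: 3:40 AM − 9:30 = 6:10 PM UTC on Apr 27.
Add 3 hours and 50 minutes duration → 10:00 PM UTC.
Reykjavik is UTC+0, so local end time is the same: 10:00 PM on Apr 27.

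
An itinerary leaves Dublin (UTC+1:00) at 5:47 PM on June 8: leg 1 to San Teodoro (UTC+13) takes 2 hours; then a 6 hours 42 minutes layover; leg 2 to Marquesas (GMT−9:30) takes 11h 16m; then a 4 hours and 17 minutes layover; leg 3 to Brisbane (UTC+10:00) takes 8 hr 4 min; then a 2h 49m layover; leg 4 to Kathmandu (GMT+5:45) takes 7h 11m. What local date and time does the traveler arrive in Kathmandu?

4:51 PM on Jun 10

Convert departure to UTC: 5:47 PM − 1:00 = 4:47 PM UTC on Jun 8.
Add 2 hours leg 1 → 6:47 PM UTC.
Add 6 hours and 42 minutes layover in San Teodoro → 1:29 AM UTC (Jun 9).
Add 11 hours 16 minutes leg 2 → 12:45 PM UTC.
Add 4 hours and 17 minutes layover in Marquesas → 5:02 PM UTC.
Add 8 hours and 4 minutes leg 3 → 1:06 AM UTC (Jun 10).
Add 2 hours and 49 minutes layover in Brisbane → 3:55 AM UTC.
Add 7 hours and 11 minutes leg 4 → 11:06 AM UTC.
Kathmandu is UTC+5:45, so local arrival = 11:06 AM + 5:45 = 4:51 PM on Jun 10.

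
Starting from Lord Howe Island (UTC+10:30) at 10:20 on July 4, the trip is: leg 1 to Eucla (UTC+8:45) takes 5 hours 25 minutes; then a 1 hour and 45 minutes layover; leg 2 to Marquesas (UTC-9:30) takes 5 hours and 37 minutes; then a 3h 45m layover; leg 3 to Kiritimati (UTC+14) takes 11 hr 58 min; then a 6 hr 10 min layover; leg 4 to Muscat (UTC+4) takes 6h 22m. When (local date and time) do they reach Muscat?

20:52 on July 5

Convert departure to UTC: 10:20 − 10:30 = 23:50 UTC on Jul 3.
Add 5 hours 25 minutes leg 1 → 05:15 UTC (Jul 4).
Add 1 hour 45 minutes layover in Eucla → 07:00 UTC.
Add 5 hours and 37 minutes leg 2 → 12:37 UTC.
Add 3 hours and 45 minutes layover in Marquesas → 16:22 UTC.
Add 11 hours 58 minutes leg 3 → 04:20 UTC (Jul 5).
Add 6 hours and 10 minutes layover in Kiritimati → 10:30 UTC.
Add 6 hours 22 minutes leg 4 → 16:52 UTC.
Muscat is UTC+4:00, so local arrival = 16:52 + 4:00 = 20:52 on Jul 5.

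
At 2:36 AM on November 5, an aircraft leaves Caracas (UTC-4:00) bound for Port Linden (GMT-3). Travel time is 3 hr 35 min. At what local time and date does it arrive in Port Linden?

Port Linden is 1:00 ahead of Caracas.
After 3 hours and 35 minutes it is 6:11 AM in Caracas.
Shift by the zone difference: 6:11 AM + 1:00 = 7:11 AM on Nov 5 in Port Linden.

7:11 AM on Nov 5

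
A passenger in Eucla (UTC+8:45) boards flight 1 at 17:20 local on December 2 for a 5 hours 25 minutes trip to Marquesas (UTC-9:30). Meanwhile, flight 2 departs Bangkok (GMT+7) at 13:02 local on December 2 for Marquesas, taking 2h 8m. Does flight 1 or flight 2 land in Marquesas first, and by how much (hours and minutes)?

Flight 1 in UTC: 17:20 − 8:45 = 08:35 on Dec 2.
+5 hours and 25 minutes → arrive 14:00 UTC on Dec 2.
Flight 2 in UTC: 13:02 − 7:00 = 06:02 on Dec 2.
+2 hours and 8 minutes → arrive 08:10 UTC on Dec 2.
Flight 2 lands earlier by 5 hours 50 minutes.

the second, by 5 hours 50 minutes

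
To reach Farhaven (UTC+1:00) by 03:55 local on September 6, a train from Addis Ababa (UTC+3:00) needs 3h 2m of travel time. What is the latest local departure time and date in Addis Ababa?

Target arrival in UTC: 03:55 − 1:00 = 02:55 on Sep 6.
Subtract 3 hours and 2 minutes → departure 23:53 UTC on Sep 5.
Addis Ababa is UTC+3:00: 23:53 + 3:00 = 02:53 on Sep 6.

02:53 on Sep 6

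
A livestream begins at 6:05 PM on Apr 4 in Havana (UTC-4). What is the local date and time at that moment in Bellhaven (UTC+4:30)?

In UTC: 6:05 PM + 4:00 = 10:05 PM on Apr 4.
Bellhaven is UTC+4:30: 10:05 PM + 4:30 = 2:35 AM on Apr 5.

2:35 AM on Apr 5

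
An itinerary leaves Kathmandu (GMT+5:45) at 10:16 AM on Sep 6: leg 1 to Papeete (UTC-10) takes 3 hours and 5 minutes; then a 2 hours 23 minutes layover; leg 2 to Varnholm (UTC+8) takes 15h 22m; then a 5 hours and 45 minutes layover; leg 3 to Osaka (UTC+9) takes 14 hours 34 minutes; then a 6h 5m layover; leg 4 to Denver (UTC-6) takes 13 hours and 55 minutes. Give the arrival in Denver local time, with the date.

Convert departure to UTC: 10:16 AM − 5:45 = 4:31 AM UTC on Sep 6.
Add 3 hours and 5 minutes leg 1 → 7:36 AM UTC.
Add 2 hours 23 minutes layover in Papeete → 9:59 AM UTC.
Add 15 hours and 22 minutes leg 2 → 1:21 AM UTC (Sep 7).
Add 5 hours 45 minutes layover in Varnholm → 7:06 AM UTC.
Add 14 hours 34 minutes leg 3 → 9:40 PM UTC.
Add 6 hours and 5 minutes layover in Osaka → 3:45 AM UTC (Sep 8).
Add 13 hours 55 minutes leg 4 → 5:40 PM UTC.
Denver is UTC−6:00, so local arrival = 5:40 PM − 6:00 = 11:40 AM on Sep 8.

11:40 AM on Sep 8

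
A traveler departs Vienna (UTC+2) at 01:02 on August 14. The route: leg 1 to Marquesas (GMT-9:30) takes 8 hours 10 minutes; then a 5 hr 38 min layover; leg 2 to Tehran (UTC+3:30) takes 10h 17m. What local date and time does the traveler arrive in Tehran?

02:37 on Aug 15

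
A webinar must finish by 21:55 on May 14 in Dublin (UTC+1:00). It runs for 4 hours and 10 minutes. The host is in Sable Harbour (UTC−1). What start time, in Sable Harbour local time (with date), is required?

15:45 on May 14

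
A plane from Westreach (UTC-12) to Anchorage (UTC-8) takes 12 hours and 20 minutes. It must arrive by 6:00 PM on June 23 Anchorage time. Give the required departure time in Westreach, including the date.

1:40 AM on June 23

Target arrival in UTC: 6:00 PM + 8:00 = 2:00 AM on Jun 24.
Subtract 12 hours 20 minutes → departure 1:40 PM UTC on Jun 23.
Westreach is UTC−12:00: 1:40 PM − 12:00 = 1:40 AM on Jun 23.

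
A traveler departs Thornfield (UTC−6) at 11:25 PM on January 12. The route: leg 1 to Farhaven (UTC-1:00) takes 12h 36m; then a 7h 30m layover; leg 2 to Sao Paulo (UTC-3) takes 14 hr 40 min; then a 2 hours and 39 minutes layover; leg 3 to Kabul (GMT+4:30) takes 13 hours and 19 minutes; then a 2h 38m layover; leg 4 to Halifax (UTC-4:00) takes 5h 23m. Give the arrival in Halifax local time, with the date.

12:10 PM on January 15

Convert departure to UTC: 11:25 PM + 6:00 = 5:25 AM UTC on Jan 13.
Add 12 hours and 36 minutes leg 1 → 6:01 PM UTC.
Add 7 hours and 30 minutes layover in Farhaven → 1:31 AM UTC (Jan 14).
Add 14 hours and 40 minutes leg 2 → 4:11 PM UTC.
Add 2 hours and 39 minutes layover in Sao Paulo → 6:50 PM UTC.
Add 13 hours and 19 minutes leg 3 → 8:09 AM UTC (Jan 15).
Add 2 hours and 38 minutes layover in Kabul → 10:47 AM UTC.
Add 5 hours and 23 minutes leg 4 → 4:10 PM UTC.
Halifax is UTC−4:00, so local arrival = 4:10 PM − 4:00 = 12:10 PM on Jan 15.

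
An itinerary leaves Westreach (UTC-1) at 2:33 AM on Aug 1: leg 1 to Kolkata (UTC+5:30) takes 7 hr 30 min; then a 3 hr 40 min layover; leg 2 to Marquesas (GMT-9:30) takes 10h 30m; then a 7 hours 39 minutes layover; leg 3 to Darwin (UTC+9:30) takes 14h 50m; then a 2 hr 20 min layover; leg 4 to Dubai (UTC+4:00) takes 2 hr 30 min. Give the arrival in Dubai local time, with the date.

8:32 AM on August 3

Convert departure to UTC: 2:33 AM + 1:00 = 3:33 AM UTC on Aug 1.
Add 7 hours and 30 minutes leg 1 → 11:03 AM UTC.
Add 3 hours and 40 minutes layover in Kolkata → 2:43 PM UTC.
Add 10 hours 30 minutes leg 2 → 1:13 AM UTC (Aug 2).
Add 7 hours and 39 minutes layover in Marquesas → 8:52 AM UTC.
Add 14 hours and 50 minutes leg 3 → 11:42 PM UTC.
Add 2 hours 20 minutes layover in Darwin → 2:02 AM UTC (Aug 3).
Add 2 hours and 30 minutes leg 4 → 4:32 AM UTC.
Dubai is UTC+4:00, so local arrival = 4:32 AM + 4:00 = 8:32 AM on Aug 3.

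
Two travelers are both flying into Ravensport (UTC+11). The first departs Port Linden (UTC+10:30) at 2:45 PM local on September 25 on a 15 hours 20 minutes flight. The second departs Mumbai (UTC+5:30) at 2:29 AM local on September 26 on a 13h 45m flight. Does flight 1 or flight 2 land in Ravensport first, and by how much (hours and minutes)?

Flight 1 in UTC: 2:45 PM − 10:30 = 4:15 AM on Sep 25.
+15 hours 20 minutes → arrive 7:35 PM UTC on Sep 25.
Flight 2 in UTC: 2:29 AM − 5:30 = 8:59 PM on Sep 25.
+13 hours and 45 minutes → arrive 10:44 AM UTC on Sep 26.
Flight 1 lands earlier by 15 hours 9 minutes.

the first, by 15 hours 9 minutes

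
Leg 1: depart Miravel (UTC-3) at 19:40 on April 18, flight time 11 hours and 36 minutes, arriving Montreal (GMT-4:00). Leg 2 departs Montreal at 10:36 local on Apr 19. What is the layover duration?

Convert departure to UTC: 19:40 + 3:00 = 22:40 UTC on Apr 18.
Add 11 hours 36 minutes flight time → 10:16 UTC (Apr 19).
Montreal is UTC−4:00, so local arrival = 10:16 − 4:00 = 06:16 on Apr 19.
Layover = 10:36 − 06:16 = 4 hours 20 minutes.

4 hours 20 minutes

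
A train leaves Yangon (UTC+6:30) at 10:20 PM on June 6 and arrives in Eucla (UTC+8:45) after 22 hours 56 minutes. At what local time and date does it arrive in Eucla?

Convert departure to UTC: 10:20 PM − 6:30 = 3:50 PM UTC on Jun 6.
Add 22 hours and 56 minutes travel time → 2:46 PM UTC (Jun 7).
Eucla is UTC+8:45, so local arrival = 2:46 PM + 8:45 = 11:31 PM on Jun 7.

11:31 PM on Jun 7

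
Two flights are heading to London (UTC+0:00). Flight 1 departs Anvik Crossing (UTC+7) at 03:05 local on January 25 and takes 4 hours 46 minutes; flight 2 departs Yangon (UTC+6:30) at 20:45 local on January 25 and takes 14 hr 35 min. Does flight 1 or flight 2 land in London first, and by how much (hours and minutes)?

the first, by 27 hours 59 minutes

Flight 1 in UTC: 03:05 − 7:00 = 20:05 on Jan 24.
+4 hours 46 minutes → arrive 00:51 UTC on Jan 25.
Flight 2 in UTC: 20:45 − 6:30 = 14:15 on Jan 25.
+14 hours 35 minutes → arrive 04:50 UTC on Jan 26.
Flight 1 lands earlier by 27 hours 59 minutes.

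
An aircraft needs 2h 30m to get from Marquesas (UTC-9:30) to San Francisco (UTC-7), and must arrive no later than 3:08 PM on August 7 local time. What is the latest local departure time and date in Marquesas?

Target arrival in UTC: 3:08 PM + 7:00 = 10:08 PM on Aug 7.
Subtract 2 hours and 30 minutes → departure 7:38 PM UTC on Aug 7.
Marquesas is UTC−9:30: 7:38 PM − 9:30 = 10:08 AM on Aug 7.

10:08 AM on August 7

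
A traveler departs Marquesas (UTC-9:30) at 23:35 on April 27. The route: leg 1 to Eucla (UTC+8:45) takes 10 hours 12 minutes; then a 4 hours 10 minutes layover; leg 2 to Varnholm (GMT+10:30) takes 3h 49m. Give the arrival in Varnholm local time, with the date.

Convert departure to UTC: 23:35 + 9:30 = 09:05 UTC on Apr 28.
Add 10 hours and 12 minutes leg 1 → 19:17 UTC.
Add 4 hours 10 minutes layover in Eucla → 23:27 UTC.
Add 3 hours 49 minutes leg 2 → 03:16 UTC (Apr 29).
Varnholm is UTC+10:30, so local arrival = 03:16 + 10:30 = 13:46 on Apr 29.

13:46 on Apr 29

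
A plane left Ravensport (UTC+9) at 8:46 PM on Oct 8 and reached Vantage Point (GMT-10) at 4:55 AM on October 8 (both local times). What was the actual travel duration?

Vantage Point is 19:00 behind Ravensport.
Clock-face elapsed time (ignoring zones) is −15 hours 51 minutes.
Actual elapsed = −15 hours 51 minutes + 19:00 = 3 hours 9 minutes.

3 hours 9 minutes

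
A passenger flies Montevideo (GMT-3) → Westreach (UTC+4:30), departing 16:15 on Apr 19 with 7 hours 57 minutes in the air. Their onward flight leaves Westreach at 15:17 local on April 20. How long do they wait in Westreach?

7 hours 35 minutes

Convert departure to UTC: 16:15 + 3:00 = 19:15 UTC on Apr 19.
Add 7 hours and 57 minutes flight time → 03:12 UTC (Apr 20).
Westreach is UTC+4:30, so local arrival = 03:12 + 4:30 = 07:42 on Apr 20.
Layover = 15:17 − 07:42 = 7 hours 35 minutes.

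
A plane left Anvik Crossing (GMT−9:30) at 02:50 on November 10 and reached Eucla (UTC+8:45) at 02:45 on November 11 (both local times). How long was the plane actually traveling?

Departure in UTC: 02:50 + 9:30 = 12:20 on Nov 10.
Arrival in UTC: 02:45 − 8:45 = 18:00 on Nov 10.
Elapsed = 18:00 − 12:20 = 5 hours 40 minutes.

5 hours 40 minutes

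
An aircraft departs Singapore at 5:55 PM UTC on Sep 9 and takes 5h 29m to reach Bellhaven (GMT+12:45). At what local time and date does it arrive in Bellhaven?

12:09 PM on September 10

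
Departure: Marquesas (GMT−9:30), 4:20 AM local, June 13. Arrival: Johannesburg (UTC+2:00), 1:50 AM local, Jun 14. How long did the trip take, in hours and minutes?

10 hours

Johannesburg is 11:30 ahead of Marquesas.
Clock-face elapsed time (ignoring zones) is 21 hours 30 minutes.
Actual elapsed = 21 hours 30 minutes − 11:30 = 10 hours.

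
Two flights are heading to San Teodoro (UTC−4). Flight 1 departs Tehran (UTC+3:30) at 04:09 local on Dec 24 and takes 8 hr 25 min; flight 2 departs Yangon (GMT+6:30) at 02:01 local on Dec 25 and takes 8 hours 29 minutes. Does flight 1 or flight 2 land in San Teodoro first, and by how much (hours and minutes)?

Flight 1 in UTC: 04:09 − 3:30 = 00:39 on Dec 24.
+8 hours and 25 minutes → arrive 09:04 UTC on Dec 24.
Flight 2 in UTC: 02:01 − 6:30 = 19:31 on Dec 24.
+8 hours and 29 minutes → arrive 04:00 UTC on Dec 25.
Flight 1 lands earlier by 18 hours 56 minutes.

the first, by 18 hours 56 minutes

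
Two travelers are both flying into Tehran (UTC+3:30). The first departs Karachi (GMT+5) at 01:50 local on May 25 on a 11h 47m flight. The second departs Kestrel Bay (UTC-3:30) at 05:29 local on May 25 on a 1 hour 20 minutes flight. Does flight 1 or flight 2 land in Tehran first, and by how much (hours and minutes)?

the first, by 1 hour 42 minutes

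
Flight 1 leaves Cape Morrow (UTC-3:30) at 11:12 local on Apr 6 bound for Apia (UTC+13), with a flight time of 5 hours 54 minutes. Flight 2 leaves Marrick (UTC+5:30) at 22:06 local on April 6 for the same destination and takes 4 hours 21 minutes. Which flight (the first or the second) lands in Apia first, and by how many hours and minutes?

Flight 1 in UTC: 11:12 + 3:30 = 14:42 on Apr 6.
+5 hours and 54 minutes → arrive 20:36 UTC on Apr 6.
Flight 2 in UTC: 22:06 − 5:30 = 16:36 on Apr 6.
+4 hours 21 minutes → arrive 20:57 UTC on Apr 6.
Flight 1 lands earlier by 21 minutes.

the first, by 21 minutes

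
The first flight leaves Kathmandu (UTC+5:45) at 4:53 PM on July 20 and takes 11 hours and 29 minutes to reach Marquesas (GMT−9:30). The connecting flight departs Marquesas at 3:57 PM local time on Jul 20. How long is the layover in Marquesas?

2 hours 50 minutes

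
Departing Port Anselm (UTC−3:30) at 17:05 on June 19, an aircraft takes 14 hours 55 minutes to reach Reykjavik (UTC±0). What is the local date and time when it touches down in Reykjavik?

11:30 on June 20

Convert departure to UTC: 17:05 + 3:30 = 20:35 UTC on Jun 19.
Add 14 hours and 55 minutes travel time → 11:30 UTC (Jun 20).
Reykjavik is UTC+0, so local arrival is the same: 11:30 on Jun 20.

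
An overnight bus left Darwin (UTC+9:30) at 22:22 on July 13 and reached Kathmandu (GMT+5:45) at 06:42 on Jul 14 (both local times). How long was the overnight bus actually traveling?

Departure in UTC: 22:22 − 9:30 = 12:52 on Jul 13.
Arrival in UTC: 06:42 − 5:45 = 00:57 on Jul 14.
Elapsed = 00:57 − 12:52 (+1 day) = 12 hours 5 minutes.

12 hours 5 minutes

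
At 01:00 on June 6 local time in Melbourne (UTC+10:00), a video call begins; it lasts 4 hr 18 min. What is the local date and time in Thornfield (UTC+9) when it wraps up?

Convert start to UTC: 01:00 − 10:00 = 15:00 UTC on Jun 5.
Add 4 hours and 18 minutes duration → 19:18 UTC.
Thornfield is UTC+9:00, so local end time = 19:18 + 9:00 = 04:18 on Jun 6.

04:18 on Jun 6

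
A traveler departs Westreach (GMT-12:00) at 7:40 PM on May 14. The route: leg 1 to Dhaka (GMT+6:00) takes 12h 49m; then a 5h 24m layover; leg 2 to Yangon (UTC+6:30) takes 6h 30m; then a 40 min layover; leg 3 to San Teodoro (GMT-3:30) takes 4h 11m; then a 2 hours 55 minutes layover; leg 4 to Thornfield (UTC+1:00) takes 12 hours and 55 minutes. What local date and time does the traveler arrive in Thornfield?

Convert departure to UTC: 7:40 PM + 12:00 = 7:40 AM UTC on May 15.
Add 12 hours and 49 minutes leg 1 → 8:29 PM UTC.
Add 5 hours and 24 minutes layover in Dhaka → 1:53 AM UTC (May 16).
Add 6 hours and 30 minutes leg 2 → 8:23 AM UTC.
Add 40 minutes layover in Yangon → 9:03 AM UTC.
Add 4 hours 11 minutes leg 3 → 1:14 PM UTC.
Add 2 hours 55 minutes layover in San Teodoro → 4:09 PM UTC.
Add 12 hours 55 minutes leg 4 → 5:04 AM UTC (May 17).
Thornfield is UTC+1:00, so local arrival = 5:04 AM + 1:00 = 6:04 AM on May 17.

6:04 AM on May 17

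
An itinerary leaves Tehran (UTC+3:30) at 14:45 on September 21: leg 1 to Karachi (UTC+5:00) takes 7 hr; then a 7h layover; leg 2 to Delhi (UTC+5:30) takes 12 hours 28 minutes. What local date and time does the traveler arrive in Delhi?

19:13 on September 22

Convert departure to UTC: 14:45 − 3:30 = 11:15 UTC on Sep 21.
Add 7 hours leg 1 → 18:15 UTC.
Add 7 hours layover in Karachi → 01:15 UTC (Sep 22).
Add 12 hours and 28 minutes leg 2 → 13:43 UTC.
Delhi is UTC+5:30, so local arrival = 13:43 + 5:30 = 19:13 on Sep 22.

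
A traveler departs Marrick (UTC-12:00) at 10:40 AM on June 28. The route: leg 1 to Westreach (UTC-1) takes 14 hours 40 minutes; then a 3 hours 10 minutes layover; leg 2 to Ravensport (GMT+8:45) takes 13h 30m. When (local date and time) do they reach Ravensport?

Convert departure to UTC: 10:40 AM + 12:00 = 10:40 PM UTC on Jun 28.
Add 14 hours and 40 minutes leg 1 → 1:20 PM UTC (Jun 29).
Add 3 hours 10 minutes layover in Westreach → 4:30 PM UTC.
Add 13 hours 30 minutes leg 2 → 6:00 AM UTC (Jun 30).
Ravensport is UTC+8:45, so local arrival = 6:00 AM + 8:45 = 2:45 PM on Jun 30.

2:45 PM on June 30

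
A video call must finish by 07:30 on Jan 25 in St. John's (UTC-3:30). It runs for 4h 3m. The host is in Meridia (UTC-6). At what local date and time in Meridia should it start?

Target end time in UTC: 07:30 + 3:30 = 11:00 on Jan 25.
Subtract 4 hours and 3 minutes → start 06:57 UTC on Jan 25.
Meridia is UTC−6:00: 06:57 − 6:00 = 00:57 on Jan 25.

00:57 on January 25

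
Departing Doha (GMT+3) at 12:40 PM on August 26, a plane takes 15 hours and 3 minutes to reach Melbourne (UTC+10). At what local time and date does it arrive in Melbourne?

Melbourne is 7:00 ahead of Doha.
After 15 hours and 3 minutes it is 3:43 AM (Aug 27) in Doha.
Shift by the zone difference: 3:43 AM + 7:00 = 10:43 AM on Aug 27 in Melbourne.

10:43 AM on August 27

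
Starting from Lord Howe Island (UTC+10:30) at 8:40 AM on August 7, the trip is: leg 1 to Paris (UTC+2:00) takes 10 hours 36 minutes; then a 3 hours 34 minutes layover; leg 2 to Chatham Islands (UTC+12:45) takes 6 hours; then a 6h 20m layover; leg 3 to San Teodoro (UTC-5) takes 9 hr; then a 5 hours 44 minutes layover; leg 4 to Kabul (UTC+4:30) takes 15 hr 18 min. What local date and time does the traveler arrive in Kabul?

11:12 AM on August 9

Convert departure to UTC: 8:40 AM − 10:30 = 10:10 PM UTC on Aug 6.
Add 10 hours 36 minutes leg 1 → 8:46 AM UTC (Aug 7).
Add 3 hours and 34 minutes layover in Paris → 12:20 PM UTC.
Add 6 hours leg 2 → 6:20 PM UTC.
Add 6 hours 20 minutes layover in Chatham Islands → 12:40 AM UTC (Aug 8).
Add 9 hours leg 3 → 9:40 AM UTC.
Add 5 hours 44 minutes layover in San Teodoro → 3:24 PM UTC.
Add 15 hours and 18 minutes leg 4 → 6:42 AM UTC (Aug 9).
Kabul is UTC+4:30, so local arrival = 6:42 AM + 4:30 = 11:12 AM on Aug 9.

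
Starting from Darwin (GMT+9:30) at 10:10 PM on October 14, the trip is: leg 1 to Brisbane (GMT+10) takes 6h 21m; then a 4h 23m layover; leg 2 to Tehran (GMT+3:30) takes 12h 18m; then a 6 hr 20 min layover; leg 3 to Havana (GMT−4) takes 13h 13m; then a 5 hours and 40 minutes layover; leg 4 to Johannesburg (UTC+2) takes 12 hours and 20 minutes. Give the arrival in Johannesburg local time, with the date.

Convert departure to UTC: 10:10 PM − 9:30 = 12:40 PM UTC on Oct 14.
Add 6 hours 21 minutes leg 1 → 7:01 PM UTC.
Add 4 hours 23 minutes layover in Brisbane → 11:24 PM UTC.
Add 12 hours and 18 minutes leg 2 → 11:42 AM UTC (Oct 15).
Add 6 hours and 20 minutes layover in Tehran → 6:02 PM UTC.
Add 13 hours and 13 minutes leg 3 → 7:15 AM UTC (Oct 16).
Add 5 hours and 40 minutes layover in Havana → 12:55 PM UTC.
Add 12 hours 20 minutes leg 4 → 1:15 AM UTC (Oct 17).
Johannesburg is UTC+2:00, so local arrival = 1:15 AM + 2:00 = 3:15 AM on Oct 17.

3:15 AM on October 17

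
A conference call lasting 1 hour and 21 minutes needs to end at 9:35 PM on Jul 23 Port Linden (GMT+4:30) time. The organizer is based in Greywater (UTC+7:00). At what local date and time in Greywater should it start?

10:44 PM on July 23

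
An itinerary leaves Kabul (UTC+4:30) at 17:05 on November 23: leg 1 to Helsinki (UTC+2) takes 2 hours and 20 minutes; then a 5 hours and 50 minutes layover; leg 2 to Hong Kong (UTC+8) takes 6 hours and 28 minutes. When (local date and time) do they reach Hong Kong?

Convert departure to UTC: 17:05 − 4:30 = 12:35 UTC on Nov 23.
Add 2 hours 20 minutes leg 1 → 14:55 UTC.
Add 5 hours 50 minutes layover in Helsinki → 20:45 UTC.
Add 6 hours and 28 minutes leg 2 → 03:13 UTC (Nov 24).
Hong Kong is UTC+8:00, so local arrival = 03:13 + 8:00 = 11:13 on Nov 24.

11:13 on Nov 24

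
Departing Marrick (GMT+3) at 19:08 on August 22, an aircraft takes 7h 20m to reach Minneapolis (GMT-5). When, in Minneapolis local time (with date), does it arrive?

Convert departure to UTC: 19:08 − 3:00 = 16:08 UTC on Aug 22.
Add 7 hours and 20 minutes travel time → 23:28 UTC.
Minneapolis is UTC−5:00, so local arrival = 23:28 − 5:00 = 18:28 on Aug 22.

18:28 on August 22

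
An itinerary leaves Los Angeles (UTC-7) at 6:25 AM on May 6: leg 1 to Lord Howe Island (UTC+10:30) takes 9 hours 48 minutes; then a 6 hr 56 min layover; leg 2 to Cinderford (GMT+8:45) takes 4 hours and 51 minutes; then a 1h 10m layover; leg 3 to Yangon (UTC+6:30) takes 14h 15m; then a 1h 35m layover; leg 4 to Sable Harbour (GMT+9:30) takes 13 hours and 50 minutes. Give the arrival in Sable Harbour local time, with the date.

Convert departure to UTC: 6:25 AM + 7:00 = 1:25 PM UTC on May 6.
Add 9 hours 48 minutes leg 1 → 11:13 PM UTC.
Add 6 hours and 56 minutes layover in Lord Howe Island → 6:09 AM UTC (May 7).
Add 4 hours 51 minutes leg 2 → 11:00 AM UTC.
Add 1 hour 10 minutes layover in Cinderford → 12:10 PM UTC.
Add 14 hours and 15 minutes leg 3 → 2:25 AM UTC (May 8).
Add 1 hour and 35 minutes layover in Yangon → 4:00 AM UTC.
Add 13 hours and 50 minutes leg 4 → 5:50 PM UTC.
Sable Harbour is UTC+9:30, so local arrival = 5:50 PM + 9:30 = 3:20 AM on May 9.

3:20 AM on May 9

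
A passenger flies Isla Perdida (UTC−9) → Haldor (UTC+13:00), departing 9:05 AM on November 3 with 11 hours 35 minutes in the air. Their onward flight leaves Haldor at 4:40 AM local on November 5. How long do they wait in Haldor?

10 hours

Convert departure to UTC: 9:05 AM + 9:00 = 6:05 PM UTC on Nov 3.
Add 11 hours and 35 minutes flight time → 5:40 AM UTC (Nov 4).
Haldor is UTC+13:00, so local arrival = 5:40 AM + 13:00 = 6:40 PM on Nov 4.
Layover = 4:40 AM − 6:40 PM (+1 day) = 10 hours.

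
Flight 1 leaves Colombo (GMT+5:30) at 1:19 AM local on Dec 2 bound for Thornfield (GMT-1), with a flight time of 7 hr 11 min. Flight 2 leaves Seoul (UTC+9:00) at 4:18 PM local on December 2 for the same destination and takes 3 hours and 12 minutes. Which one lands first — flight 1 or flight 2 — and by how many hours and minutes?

the first, by 7 hours 30 minutes

Flight 1 in UTC: 1:19 AM − 5:30 = 7:49 PM on Dec 1.
+7 hours and 11 minutes → arrive 3:00 AM UTC on Dec 2.
Flight 2 in UTC: 4:18 PM − 9:00 = 7:18 AM on Dec 2.
+3 hours 12 minutes → arrive 10:30 AM UTC on Dec 2.
Flight 1 lands earlier by 7 hours 30 minutes.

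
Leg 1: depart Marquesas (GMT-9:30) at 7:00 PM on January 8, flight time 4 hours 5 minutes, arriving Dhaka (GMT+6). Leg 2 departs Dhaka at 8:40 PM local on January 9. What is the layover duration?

Convert departure to UTC: 7:00 PM + 9:30 = 4:30 AM UTC on Jan 9.
Add 4 hours and 5 minutes flight time → 8:35 AM UTC.
Dhaka is UTC+6:00, so local arrival = 8:35 AM + 6:00 = 2:35 PM on Jan 9.
Layover = 8:40 PM − 2:35 PM = 6 hours 5 minutes.

6 hours 5 minutes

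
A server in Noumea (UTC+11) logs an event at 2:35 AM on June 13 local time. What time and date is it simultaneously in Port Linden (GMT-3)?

Port Linden is 14:00 behind Noumea.
Shift by the zone difference: 2:35 AM − 14:00 = 12:35 PM on Jun 12 in Port Linden.

12:35 PM on Jun 12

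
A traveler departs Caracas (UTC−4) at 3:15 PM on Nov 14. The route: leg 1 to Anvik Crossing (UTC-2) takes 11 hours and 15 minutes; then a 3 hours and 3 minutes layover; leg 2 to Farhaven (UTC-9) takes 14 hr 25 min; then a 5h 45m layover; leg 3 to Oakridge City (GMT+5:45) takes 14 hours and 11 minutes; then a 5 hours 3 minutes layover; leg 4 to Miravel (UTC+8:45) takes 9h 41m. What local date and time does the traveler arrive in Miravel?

Convert departure to UTC: 3:15 PM + 4:00 = 7:15 PM UTC on Nov 14.
Add 11 hours and 15 minutes leg 1 → 6:30 AM UTC (Nov 15).
Add 3 hours and 3 minutes layover in Anvik Crossing → 9:33 AM UTC.
Add 14 hours and 25 minutes leg 2 → 11:58 PM UTC.
Add 5 hours 45 minutes layover in Farhaven → 5:43 AM UTC (Nov 16).
Add 14 hours 11 minutes leg 3 → 7:54 PM UTC.
Add 5 hours 3 minutes layover in Oakridge City → 12:57 AM UTC (Nov 17).
Add 9 hours and 41 minutes leg 4 → 10:38 AM UTC.
Miravel is UTC+8:45, so local arrival = 10:38 AM + 8:45 = 7:23 PM on Nov 17.

7:23 PM on November 17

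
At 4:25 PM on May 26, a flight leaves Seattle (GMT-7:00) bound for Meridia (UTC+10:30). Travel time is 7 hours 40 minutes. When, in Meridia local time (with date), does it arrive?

5:35 PM on May 27

Convert departure to UTC: 4:25 PM + 7:00 = 11:25 PM UTC on May 26.
Add 7 hours 40 minutes travel time → 7:05 AM UTC (May 27).
Meridia is UTC+10:30, so local arrival = 7:05 AM + 10:30 = 5:35 PM on May 27.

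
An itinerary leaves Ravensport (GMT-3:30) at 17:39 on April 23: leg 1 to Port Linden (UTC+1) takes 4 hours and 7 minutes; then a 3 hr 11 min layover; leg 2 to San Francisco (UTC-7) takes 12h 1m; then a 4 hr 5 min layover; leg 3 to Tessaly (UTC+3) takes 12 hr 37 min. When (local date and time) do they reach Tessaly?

12:10 on Apr 25

Convert departure to UTC: 17:39 + 3:30 = 21:09 UTC on Apr 23.
Add 4 hours and 7 minutes leg 1 → 01:16 UTC (Apr 24).
Add 3 hours and 11 minutes layover in Port Linden → 04:27 UTC.
Add 12 hours 1 minute leg 2 → 16:28 UTC.
Add 4 hours and 5 minutes layover in San Francisco → 20:33 UTC.
Add 12 hours and 37 minutes leg 3 → 09:10 UTC (Apr 25).
Tessaly is UTC+3:00, so local arrival = 09:10 + 3:00 = 12:10 on Apr 25.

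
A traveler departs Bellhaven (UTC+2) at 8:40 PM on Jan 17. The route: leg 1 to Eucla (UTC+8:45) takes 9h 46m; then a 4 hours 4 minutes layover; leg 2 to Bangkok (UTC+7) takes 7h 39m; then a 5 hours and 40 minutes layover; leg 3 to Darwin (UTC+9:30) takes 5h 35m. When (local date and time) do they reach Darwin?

Convert departure to UTC: 8:40 PM − 2:00 = 6:40 PM UTC on Jan 17.
Add 9 hours and 46 minutes leg 1 → 4:26 AM UTC (Jan 18).
Add 4 hours and 4 minutes layover in Eucla → 8:30 AM UTC.
Add 7 hours and 39 minutes leg 2 → 4:09 PM UTC.
Add 5 hours 40 minutes layover in Bangkok → 9:49 PM UTC.
Add 5 hours and 35 minutes leg 3 → 3:24 AM UTC (Jan 19).
Darwin is UTC+9:30, so local arrival = 3:24 AM + 9:30 = 12:54 PM on Jan 19.

12:54 PM on January 19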